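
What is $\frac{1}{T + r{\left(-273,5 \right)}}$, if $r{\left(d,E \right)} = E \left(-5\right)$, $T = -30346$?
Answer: $- \frac{1}{30371} \approx -3.2926 \cdot 10^{-5}$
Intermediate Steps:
$r{\left(d,E \right)} = - 5 E$
$\frac{1}{T + r{\left(-273,5 \right)}} = \frac{1}{-30346 - 25} = \frac{1}{-30371} = - \frac{1}{30371}$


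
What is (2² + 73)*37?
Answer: 2849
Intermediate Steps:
(2² + 73)*37 = (4 + 73)*37 = 77*37 = 2849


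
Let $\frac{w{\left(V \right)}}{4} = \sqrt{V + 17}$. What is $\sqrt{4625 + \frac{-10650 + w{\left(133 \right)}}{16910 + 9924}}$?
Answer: $\frac{\sqrt{832502041100 + 134170 \sqrt{6}}}{13417} \approx 68.004$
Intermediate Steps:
$w{\left(V \right)} = 4 \sqrt{17 + V}$ ($w{\left(V \right)} = 4 \sqrt{V + 17} = 4 \sqrt{17 + V}$)
$\sqrt{4625 + \frac{-10650 + w{\left(133 \right)}}{16910 + 9924}} = \sqrt{4625 + \frac{-10650 + 4 \sqrt{17 + 133}}{16910 + 9924}} = \sqrt{4625 + \frac{-10650 + 4 \sqrt{150}}{26834}} = \sqrt{4625 + \left(-10650 + 4 \cdot 5 \sqrt{6}\right) \frac{1}{26834}} = \sqrt{4625 + \left(-10650 + 20 \sqrt{6}\right) \frac{1}{26834}} = \sqrt{4625 - \left(\frac{5325}{13417} - \frac{10 \sqrt{6}}{13417}\right)} = \sqrt{\frac{62048300}{13417} + \frac{10 \sqrt{6}}{13417}}$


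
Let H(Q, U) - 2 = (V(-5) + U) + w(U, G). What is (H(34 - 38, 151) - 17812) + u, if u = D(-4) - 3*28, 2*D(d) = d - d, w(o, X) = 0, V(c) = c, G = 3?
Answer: -17748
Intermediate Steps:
D(d) = 0 (D(d) = (d - d)/2 = (1/2)*0 = 0)
H(Q, U) = -3 + U (H(Q, U) = 2 + ((-5 + U) + 0) = 2 + (-5 + U) = -3 + U)
u = -84 (u = 0 - 3*28 = 0 - 84 = -84)
(H(34 - 38, 151) - 17812) + u = ((-3 + 151) - 17812) - 84 = (148 - 17812) - 84 = -17664 - 84 = -17748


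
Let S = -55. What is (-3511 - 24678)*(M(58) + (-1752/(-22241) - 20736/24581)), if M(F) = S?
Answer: 859396763754991/546706021 ≈ 1.5720e+6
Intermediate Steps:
M(F) = -55
(-3511 - 24678)*(M(58) + (-1752/(-22241) - 20736/24581)) = (-3511 - 24678)*(-55 + (-1752/(-22241) - 20736/24581)) = -28189*(-55 + (-1752*(-1/22241) - 20736*1/24581)) = -28189*(-55 + (1752/22241 - 20736/24581)) = -28189*(-55 - 418123464/546706021) = -28189*(-30486954619/546706021) = 859396763754991/546706021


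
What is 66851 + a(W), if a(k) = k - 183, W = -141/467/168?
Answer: 1743501489/26152 ≈ 66668.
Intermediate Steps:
W = -47/26152 (W = -141*1/467*(1/168) = -141/467*1/168 = -47/26152 ≈ -0.0017972)
a(k) = -183 + k
66851 + a(W) = 66851 + (-183 - 47/26152) = 66851 - 4785863/26152 = 1743501489/26152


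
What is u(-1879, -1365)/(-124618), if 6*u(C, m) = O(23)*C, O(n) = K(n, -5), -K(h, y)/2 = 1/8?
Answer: -1879/2990832 ≈ -0.00062825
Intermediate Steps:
K(h, y) = -¼ (K(h, y) = -2/8 = -2*⅛ = -¼)
O(n) = -¼
u(C, m) = -C/24 (u(C, m) = (-C/4)/6 = -C/24)
u(-1879, -1365)/(-124618) = -1/24*(-1879)/(-124618) = (1879/24)*(-1/124618) = -1879/2990832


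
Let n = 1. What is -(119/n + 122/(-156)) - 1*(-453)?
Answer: 26113/78 ≈ 334.78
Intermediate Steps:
-(119/n + 122/(-156)) - 1*(-453) = -(119/1 + 122/(-156)) - 1*(-453) = -(119*1 + 122*(-1/156)) + 453 = -(119 - 61/78) + 453 = -1*9221/78 + 453 = -9221/78 + 453 = 26113/78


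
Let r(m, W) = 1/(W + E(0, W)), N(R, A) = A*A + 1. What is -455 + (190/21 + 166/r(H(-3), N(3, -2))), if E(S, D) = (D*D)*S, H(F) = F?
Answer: 8065/21 ≈ 384.05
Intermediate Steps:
E(S, D) = S*D² (E(S, D) = D²*S = S*D²)
N(R, A) = 1 + A² (N(R, A) = A² + 1 = 1 + A²)
r(m, W) = 1/W (r(m, W) = 1/(W + 0*W²) = 1/(W + 0) = 1/W)
-455 + (190/21 + 166/r(H(-3), N(3, -2))) = -455 + (190/21 + 166/(1/(1 + (-2)²))) = -455 + (190*(1/21) + 166/(1/(1 + 4))) = -455 + (190/21 + 166/(1/5)) = -455 + (190/21 + 166/(⅕)) = -455 + (190/21 + 166*5) = -455 + (190/21 + 830) = -455 + 17620/21 = 8065/21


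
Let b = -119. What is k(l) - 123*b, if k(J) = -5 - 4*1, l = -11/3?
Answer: 14628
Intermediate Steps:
l = -11/3 (l = -11*1/3 = -11/3 ≈ -3.6667)
k(J) = -9 (k(J) = -5 - 4 = -9)
k(l) - 123*b = -9 - 123*(-119) = -9 + 14637 = 14628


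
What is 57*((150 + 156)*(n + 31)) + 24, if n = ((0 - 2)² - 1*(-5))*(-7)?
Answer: -558120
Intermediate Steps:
n = -63 (n = ((-2)² + 5)*(-7) = (4 + 5)*(-7) = 9*(-7) = -63)
57*((150 + 156)*(n + 31)) + 24 = 57*((150 + 156)*(-63 + 31)) + 24 = 57*(306*(-32)) + 24 = 57*(-9792) + 24 = -558144 + 24 = -558120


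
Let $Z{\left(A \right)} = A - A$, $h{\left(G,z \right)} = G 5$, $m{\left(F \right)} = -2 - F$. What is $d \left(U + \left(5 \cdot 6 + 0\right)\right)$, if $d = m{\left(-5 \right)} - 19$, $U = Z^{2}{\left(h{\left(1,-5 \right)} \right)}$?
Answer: $-480$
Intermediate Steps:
$h{\left(G,z \right)} = 5 G$
$Z{\left(A \right)} = 0$
$U = 0$ ($U = 0^{2} = 0$)
$d = -16$ ($d = \left(-2 - -5\right) - 19 = \left(-2 + 5\right) - 19 = 3 - 19 = -16$)
$d \left(U + \left(5 \cdot 6 + 0\right)\right) = - 16 \left(0 + \left(5 \cdot 6 + 0\right)\right) = - 16 \left(0 + \left(30 + 0\right)\right) = - 16 \left(0 + 30\right) = \left(-16\right) 30 = -480$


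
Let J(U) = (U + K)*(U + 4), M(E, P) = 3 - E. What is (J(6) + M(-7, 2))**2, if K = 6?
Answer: 16900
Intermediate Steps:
J(U) = (4 + U)*(6 + U) (J(U) = (U + 6)*(U + 4) = (6 + U)*(4 + U) = (4 + U)*(6 + U))
(J(6) + M(-7, 2))**2 = ((24 + 6**2 + 10*6) + (3 - 1*(-7)))**2 = ((24 + 36 + 60) + (3 + 7))**2 = (120 + 10)**2 = 130**2 = 16900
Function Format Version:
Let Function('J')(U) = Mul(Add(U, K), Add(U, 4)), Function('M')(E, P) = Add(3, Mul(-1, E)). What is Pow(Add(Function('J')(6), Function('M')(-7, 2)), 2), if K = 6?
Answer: 16900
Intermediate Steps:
Function('J')(U) = Mul(Add(4, U), Add(6, U)) (Function('J')(U) = Mul(Add(U, 6), Add(U, 4)) = Mul(Add(6, U), Add(4, U)) = Mul(Add(4, U), Add(6, U)))
Pow(Add(Function('J')(6), Function('M')(-7, 2)), 2) = Pow(Add(Add(24, Pow(6, 2), Mul(10, 6)), Add(3, Mul(-1, -7))), 2) = Pow(Add(Add(24, 36, 60), Add(3, 7)), 2) = Pow(Add(120, 10), 2) = Pow(130, 2) = 16900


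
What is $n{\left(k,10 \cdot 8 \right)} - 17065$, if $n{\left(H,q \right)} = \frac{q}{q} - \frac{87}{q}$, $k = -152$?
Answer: $- \frac{1365207}{80} \approx -17065.0$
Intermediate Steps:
$n{\left(H,q \right)} = 1 - \frac{87}{q}$
$n{\left(k,10 \cdot 8 \right)} - 17065 = \frac{-87 + 10 \cdot 8}{10 \cdot 8} - 17065 = \frac{-87 + 80}{80} - 17065 = \frac{1}{80} \left(-7\right) - 17065 = - \frac{7}{80} - 17065 = - \frac{1365207}{80}$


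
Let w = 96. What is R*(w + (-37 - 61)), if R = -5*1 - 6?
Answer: 22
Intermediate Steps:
R = -11 (R = -5 - 6 = -11)
R*(w + (-37 - 61)) = -11*(96 + (-37 - 61)) = -11*(96 - 98) = -11*(-2) = 22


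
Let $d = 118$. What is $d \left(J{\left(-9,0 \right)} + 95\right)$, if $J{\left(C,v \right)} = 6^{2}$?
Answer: $15458$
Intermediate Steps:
$J{\left(C,v \right)} = 36$
$d \left(J{\left(-9,0 \right)} + 95\right) = 118 \left(36 + 95\right) = 118 \cdot 131 = 15458$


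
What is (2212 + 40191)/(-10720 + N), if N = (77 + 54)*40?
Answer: -42403/5480 ≈ -7.7378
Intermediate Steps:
N = 5240 (N = 131*40 = 5240)
(2212 + 40191)/(-10720 + N) = (2212 + 40191)/(-10720 + 5240) = 42403/(-5480) = 42403*(-1/5480) = -42403/5480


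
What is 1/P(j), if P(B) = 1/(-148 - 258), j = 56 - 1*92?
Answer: -406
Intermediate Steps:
j = -36 (j = 56 - 92 = -36)
P(B) = -1/406 (P(B) = 1/(-406) = -1/406)
1/P(j) = 1/(-1/406) = -406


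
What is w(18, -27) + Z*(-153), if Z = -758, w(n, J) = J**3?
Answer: 96291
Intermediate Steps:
w(18, -27) + Z*(-153) = (-27)**3 - 758*(-153) = -19683 + 115974 = 96291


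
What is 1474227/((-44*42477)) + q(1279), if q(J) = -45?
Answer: -28526229/622996 ≈ -45.789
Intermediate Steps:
1474227/((-44*42477)) + q(1279) = 1474227/((-44*42477)) - 45 = 1474227/(-1868988) - 45 = 1474227*(-1/1868988) - 45 = -491409/622996 - 45 = -28526229/622996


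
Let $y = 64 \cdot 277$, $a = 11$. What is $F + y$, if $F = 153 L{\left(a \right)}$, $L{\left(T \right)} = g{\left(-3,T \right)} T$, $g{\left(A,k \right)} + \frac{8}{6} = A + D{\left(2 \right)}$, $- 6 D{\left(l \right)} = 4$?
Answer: $9313$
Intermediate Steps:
$D{\left(l \right)} = - \frac{2}{3}$ ($D{\left(l \right)} = \left(- \frac{1}{6}\right) 4 = - \frac{2}{3}$)
$g{\left(A,k \right)} = -2 + A$ ($g{\left(A,k \right)} = - \frac{4}{3} + \left(A - \frac{2}{3}\right) = - \frac{4}{3} + \left(- \frac{2}{3} + A\right) = -2 + A$)
$L{\left(T \right)} = - 5 T$ ($L{\left(T \right)} = \left(-2 - 3\right) T = - 5 T$)
$y = 17728$
$F = -8415$ ($F = 153 \left(\left(-5\right) 11\right) = 153 \left(-55\right) = -8415$)
$F + y = -8415 + 17728 = 9313$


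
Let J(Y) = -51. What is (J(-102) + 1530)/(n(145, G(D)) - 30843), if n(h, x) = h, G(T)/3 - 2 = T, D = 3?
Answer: -1479/30698 ≈ -0.048179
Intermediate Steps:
G(T) = 6 + 3*T
(J(-102) + 1530)/(n(145, G(D)) - 30843) = (-51 + 1530)/(145 - 30843) = 1479/(-30698) = 1479*(-1/30698) = -1479/30698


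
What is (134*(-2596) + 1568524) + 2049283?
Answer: 3269943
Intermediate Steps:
(134*(-2596) + 1568524) + 2049283 = (-347864 + 1568524) + 2049283 = 1220660 + 2049283 = 3269943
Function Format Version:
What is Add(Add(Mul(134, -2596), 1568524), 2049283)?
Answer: 3269943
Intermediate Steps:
Add(Add(Mul(134, -2596), 1568524), 2049283) = Add(Add(-347864, 1568524), 2049283) = Add(1220660, 2049283) = 3269943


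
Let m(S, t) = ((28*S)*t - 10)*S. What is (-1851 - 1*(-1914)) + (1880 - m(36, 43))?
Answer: -1558081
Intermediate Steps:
m(S, t) = S*(-10 + 28*S*t) (m(S, t) = (28*S*t - 10)*S = (-10 + 28*S*t)*S = S*(-10 + 28*S*t))
(-1851 - 1*(-1914)) + (1880 - m(36, 43)) = (-1851 - 1*(-1914)) + (1880 - 2*36*(-5 + 14*36*43)) = (-1851 + 1914) + (1880 - 2*36*(-5 + 21672)) = 63 + (1880 - 2*36*21667) = 63 + (1880 - 1*1560024) = 63 + (1880 - 1560024) = 63 - 1558144 = -1558081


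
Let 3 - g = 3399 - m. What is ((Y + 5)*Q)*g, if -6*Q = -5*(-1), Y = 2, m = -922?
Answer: 75565/3 ≈ 25188.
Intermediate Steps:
Q = -⅚ (Q = -(-5)*(-1)/6 = -⅙*5 = -⅚ ≈ -0.83333)
g = -4318 (g = 3 - (3399 - 1*(-922)) = 3 - (3399 + 922) = 3 - 1*4321 = 3 - 4321 = -4318)
((Y + 5)*Q)*g = ((2 + 5)*(-⅚))*(-4318) = (7*(-⅚))*(-4318) = -35/6*(-4318) = 75565/3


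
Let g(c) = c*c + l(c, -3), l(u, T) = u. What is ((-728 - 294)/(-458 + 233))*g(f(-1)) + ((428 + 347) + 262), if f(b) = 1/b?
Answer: 1037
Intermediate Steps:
g(c) = c + c**2 (g(c) = c*c + c = c**2 + c = c + c**2)
((-728 - 294)/(-458 + 233))*g(f(-1)) + ((428 + 347) + 262) = ((-728 - 294)/(-458 + 233))*((1 + 1/(-1))/(-1)) + ((428 + 347) + 262) = (-1022/(-225))*(-(1 - 1)) + (775 + 262) = (-1022*(-1/225))*(-1*0) + 1037 = (1022/225)*0 + 1037 = 0 + 1037 = 1037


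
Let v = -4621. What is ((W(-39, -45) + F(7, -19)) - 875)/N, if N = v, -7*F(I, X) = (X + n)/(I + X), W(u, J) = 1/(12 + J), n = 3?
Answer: 67392/355817 ≈ 0.18940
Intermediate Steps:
F(I, X) = -(3 + X)/(7*(I + X)) (F(I, X) = -(X + 3)/(7*(I + X)) = -(3 + X)/(7*(I + X)))
N = -4621
((W(-39, -45) + F(7, -19)) - 875)/N = ((1/(12 - 45) + (-3 - 1*(-19))/(7*(7 - 19))) - 875)/(-4621) = ((1/(-33) + (1/7)*(-3 + 19)/(-12)) - 875)*(-1/4621) = ((-1/33 + (1/7)*(-1/12)*16) - 875)*(-1/4621) = ((-1/33 - 4/21) - 875)*(-1/4621) = (-17/77 - 875)*(-1/4621) = -67392/77*(-1/4621) = 67392/355817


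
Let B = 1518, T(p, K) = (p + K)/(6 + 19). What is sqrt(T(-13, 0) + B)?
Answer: sqrt(37937)/5 ≈ 38.955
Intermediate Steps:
T(p, K) = K/25 + p/25 (T(p, K) = (K + p)/25 = (K + p)*(1/25) = K/25 + p/25)
sqrt(T(-13, 0) + B) = sqrt(((1/25)*0 + (1/25)*(-13)) + 1518) = sqrt((0 - 13/25) + 1518) = sqrt(-13/25 + 1518) = sqrt(37937/25) = sqrt(37937)/5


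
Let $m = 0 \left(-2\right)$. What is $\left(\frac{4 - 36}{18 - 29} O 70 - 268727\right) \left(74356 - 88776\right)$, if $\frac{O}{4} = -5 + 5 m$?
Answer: $\frac{43271492740}{11} \approx 3.9338 \cdot 10^{9}$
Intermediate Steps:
$m = 0$
$O = -20$ ($O = 4 \left(-5 + 5 \cdot 0\right) = 4 \left(-5 + 0\right) = 4 \left(-5\right) = -20$)
$\left(\frac{4 - 36}{18 - 29} O 70 - 268727\right) \left(74356 - 88776\right) = \left(\frac{4 - 36}{18 - 29} \left(-20\right) 70 - 268727\right) \left(74356 - 88776\right) = \left(- \frac{32}{-11} \left(-20\right) 70 - 268727\right) \left(-14420\right) = \left(\left(-32\right) \left(- \frac{1}{11}\right) \left(-20\right) 70 - 268727\right) \left(-14420\right) = \left(\frac{32}{11} \left(-20\right) 70 - 268727\right) \left(-14420\right) = \left(\left(- \frac{640}{11}\right) 70 - 268727\right) \left(-14420\right) = \left(- \frac{44800}{11} - 268727\right) \left(-14420\right) = \left(- \frac{3000797}{11}\right) \left(-14420\right) = \frac{43271492740}{11}$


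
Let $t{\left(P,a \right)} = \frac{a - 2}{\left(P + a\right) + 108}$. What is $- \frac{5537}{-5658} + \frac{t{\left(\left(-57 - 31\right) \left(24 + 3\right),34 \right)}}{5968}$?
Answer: $\frac{2306935559}{2357354778} \approx 0.97861$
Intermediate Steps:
$t{\left(P,a \right)} = \frac{-2 + a}{108 + P + a}$
$- \frac{5537}{-5658} + \frac{t{\left(\left(-57 - 31\right) \left(24 + 3\right),34 \right)}}{5968} = - \frac{5537}{-5658} + \frac{\frac{1}{108 + \left(-57 - 31\right) \left(24 + 3\right) + 34} \left(-2 + 34\right)}{5968} = \left(-5537\right) \left(- \frac{1}{5658}\right) + \frac{1}{108 - 2376 + 34} \cdot 32 \cdot \frac{1}{5968} = \frac{5537}{5658} + \frac{1}{108 - 2376 + 34} \cdot 32 \cdot \frac{1}{5968} = \frac{5537}{5658} + \frac{1}{-2234} \cdot 32 \cdot \frac{1}{5968} = \frac{5537}{5658} + \left(- \frac{1}{2234}\right) 32 \cdot \frac{1}{5968} = \frac{5537}{5658} - \frac{1}{416641} = \frac{2306935559}{2357354778}$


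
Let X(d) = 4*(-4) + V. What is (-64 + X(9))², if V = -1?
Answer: 6561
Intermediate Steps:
X(d) = -17 (X(d) = 4*(-4) - 1 = -16 - 1 = -17)
(-64 + X(9))² = (-64 - 17)² = (-81)² = 6561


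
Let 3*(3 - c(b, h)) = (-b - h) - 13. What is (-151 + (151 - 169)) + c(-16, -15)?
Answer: -172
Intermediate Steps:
c(b, h) = 22/3 + b/3 + h/3 (c(b, h) = 3 - ((-b - h) - 13)/3 = 3 - (-13 - b - h)/3 = 3 + (13/3 + b/3 + h/3) = 22/3 + b/3 + h/3)
(-151 + (151 - 169)) + c(-16, -15) = (-151 + (151 - 169)) + (22/3 + (1/3)*(-16) + (1/3)*(-15)) = (-151 - 18) + (22/3 - 16/3 - 5) = -169 - 3 = -172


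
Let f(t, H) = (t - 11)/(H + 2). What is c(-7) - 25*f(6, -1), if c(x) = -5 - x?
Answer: 127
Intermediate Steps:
f(t, H) = (-11 + t)/(2 + H)
c(-7) - 25*f(6, -1) = (-5 - 1*(-7)) - 25*(-11 + 6)/(2 - 1) = (-5 + 7) - 25*(-5)/1 = 2 - 25*(-5) = 2 + 125 = 127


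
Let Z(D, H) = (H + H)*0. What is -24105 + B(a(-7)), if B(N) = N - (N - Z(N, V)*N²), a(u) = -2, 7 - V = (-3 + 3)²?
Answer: -24105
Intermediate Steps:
V = 7 (V = 7 - (-3 + 3)² = 7 - 1*0² = 7 - 1*0 = 7 + 0 = 7)
Z(D, H) = 0 (Z(D, H) = (2*H)*0 = 0)
B(N) = 0 (B(N) = N - (N - 0*N²) = N - (N - 1*0) = N - (N + 0) = N - N = 0)
-24105 + B(a(-7)) = -24105 + 0 = -24105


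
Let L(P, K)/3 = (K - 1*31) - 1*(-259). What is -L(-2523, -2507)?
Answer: 6837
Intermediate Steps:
L(P, K) = 684 + 3*K (L(P, K) = 3*((K - 1*31) - 1*(-259)) = 3*((K - 31) + 259) = 3*((-31 + K) + 259) = 3*(228 + K) = 684 + 3*K)
-L(-2523, -2507) = -(684 + 3*(-2507)) = -(684 - 7521) = -1*(-6837) = 6837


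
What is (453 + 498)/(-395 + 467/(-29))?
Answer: -9193/3974 ≈ -2.3133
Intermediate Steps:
(453 + 498)/(-395 + 467/(-29)) = 951/(-395 + 467*(-1/29)) = 951/(-395 - 467/29) = 951/(-11922/29) = 951*(-29/11922) = -9193/3974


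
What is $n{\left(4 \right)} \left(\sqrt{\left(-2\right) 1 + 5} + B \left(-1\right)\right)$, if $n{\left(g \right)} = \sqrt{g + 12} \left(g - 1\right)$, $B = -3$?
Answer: $36 + 12 \sqrt{3} \approx 56.785$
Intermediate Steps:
$n{\left(g \right)} = \sqrt{12 + g} \left(-1 + g\right)$
$n{\left(4 \right)} \left(\sqrt{\left(-2\right) 1 + 5} + B \left(-1\right)\right) = \sqrt{12 + 4} \left(-1 + 4\right) \left(\sqrt{\left(-2\right) 1 + 5} - -3\right) = \sqrt{16} \cdot 3 \left(\sqrt{-2 + 5} + 3\right) = 4 \cdot 3 \left(\sqrt{3} + 3\right) = 12 \left(3 + \sqrt{3}\right) = 36 + 12 \sqrt{3}$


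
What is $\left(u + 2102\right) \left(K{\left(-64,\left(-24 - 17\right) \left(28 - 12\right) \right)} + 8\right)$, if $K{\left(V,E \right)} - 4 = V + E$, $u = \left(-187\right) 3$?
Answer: $-1091028$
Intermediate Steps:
$u = -561$
$K{\left(V,E \right)} = 4 + E + V$ ($K{\left(V,E \right)} = 4 + \left(V + E\right) = 4 + \left(E + V\right) = 4 + E + V$)
$\left(u + 2102\right) \left(K{\left(-64,\left(-24 - 17\right) \left(28 - 12\right) \right)} + 8\right) = \left(-561 + 2102\right) \left(\left(4 + \left(-24 - 17\right) \left(28 - 12\right) - 64\right) + 8\right) = 1541 \left(\left(4 - 656 - 64\right) + 8\right) = 1541 \left(-716 + 8\right) = 1541 \left(-708\right) = -1091028$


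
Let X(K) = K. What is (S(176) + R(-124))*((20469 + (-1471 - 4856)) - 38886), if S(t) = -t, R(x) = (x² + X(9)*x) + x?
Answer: -345426240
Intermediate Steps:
R(x) = x² + 10*x (R(x) = (x² + 9*x) + x = x² + 10*x)
(S(176) + R(-124))*((20469 + (-1471 - 4856)) - 38886) = (-1*176 - 124*(10 - 124))*((20469 + (-1471 - 4856)) - 38886) = (-176 - 124*(-114))*((20469 - 6327) - 38886) = (-176 + 14136)*(14142 - 38886) = 13960*(-24744) = -345426240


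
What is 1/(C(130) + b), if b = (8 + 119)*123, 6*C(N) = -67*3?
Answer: 2/31175 ≈ 6.4154e-5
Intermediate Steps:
C(N) = -67/2 (C(N) = (-67*3)/6 = (⅙)*(-201) = -67/2)
b = 15621 (b = 127*123 = 15621)
1/(C(130) + b) = 1/(-67/2 + 15621) = 1/(31175/2) = 2/31175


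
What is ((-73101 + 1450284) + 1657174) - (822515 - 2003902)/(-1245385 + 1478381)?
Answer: 706994224959/232996 ≈ 3.0344e+6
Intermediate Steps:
((-73101 + 1450284) + 1657174) - (822515 - 2003902)/(-1245385 + 1478381) = (1377183 + 1657174) - (-1181387)/232996 = 3034357 - (-1181387)/232996 = 3034357 - 1*(-1181387/232996) = 3034357 + 1181387/232996 = 706994224959/232996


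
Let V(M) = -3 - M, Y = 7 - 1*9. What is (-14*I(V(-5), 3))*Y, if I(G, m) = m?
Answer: 84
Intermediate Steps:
Y = -2 (Y = 7 - 9 = -2)
(-14*I(V(-5), 3))*Y = -14*3*(-2) = -42*(-2) = 84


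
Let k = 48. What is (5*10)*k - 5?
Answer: 2395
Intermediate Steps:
(5*10)*k - 5 = (5*10)*48 - 5 = 50*48 - 5 = 2400 - 5 = 2395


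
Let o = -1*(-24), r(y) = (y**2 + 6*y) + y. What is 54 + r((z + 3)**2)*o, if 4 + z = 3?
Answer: 1110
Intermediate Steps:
z = -1 (z = -4 + 3 = -1)
r(y) = y**2 + 7*y
o = 24
54 + r((z + 3)**2)*o = 54 + ((-1 + 3)**2*(7 + (-1 + 3)**2))*24 = 54 + (2**2*(7 + 2**2))*24 = 54 + (4*(7 + 4))*24 = 54 + (4*11)*24 = 54 + 44*24 = 54 + 1056 = 1110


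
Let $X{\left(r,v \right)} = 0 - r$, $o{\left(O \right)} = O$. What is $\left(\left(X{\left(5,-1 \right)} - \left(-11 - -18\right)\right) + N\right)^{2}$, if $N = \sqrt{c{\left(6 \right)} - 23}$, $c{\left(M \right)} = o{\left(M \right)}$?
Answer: $\left(12 - i \sqrt{17}\right)^{2} \approx 127.0 - 98.955 i$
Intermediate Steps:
$c{\left(M \right)} = M$
$X{\left(r,v \right)} = - r$
$N = i \sqrt{17}$ ($N = \sqrt{6 - 23} = \sqrt{-17} = i \sqrt{17} \approx 4.1231 i$)
$\left(\left(X{\left(5,-1 \right)} - \left(-11 - -18\right)\right) + N\right)^{2} = \left(\left(\left(-1\right) 5 - \left(-11 - -18\right)\right) + i \sqrt{17}\right)^{2} = \left(\left(-5 - \left(-11 + 18\right)\right) + i \sqrt{17}\right)^{2} = \left(\left(-5 - 7\right) + i \sqrt{17}\right)^{2} = \left(-12 + i \sqrt{17}\right)^{2}$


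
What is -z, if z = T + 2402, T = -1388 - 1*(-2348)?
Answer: -3362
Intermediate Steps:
T = 960 (T = -1388 + 2348 = 960)
z = 3362 (z = 960 + 2402 = 3362)
-z = -1*3362 = -3362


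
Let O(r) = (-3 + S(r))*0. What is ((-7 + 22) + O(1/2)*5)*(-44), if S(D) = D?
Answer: -660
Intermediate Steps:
O(r) = 0 (O(r) = (-3 + r)*0 = 0)
((-7 + 22) + O(1/2)*5)*(-44) = ((-7 + 22) + 0*5)*(-44) = (15 + 0)*(-44) = 15*(-44) = -660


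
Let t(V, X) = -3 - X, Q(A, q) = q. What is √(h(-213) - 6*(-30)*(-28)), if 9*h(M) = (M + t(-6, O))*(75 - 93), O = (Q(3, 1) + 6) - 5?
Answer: 2*I*√1151 ≈ 67.853*I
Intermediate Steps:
O = 2 (O = (1 + 6) - 5 = 7 - 5 = 2)
h(M) = 10 - 2*M (h(M) = ((M + (-3 - 1*2))*(75 - 93))/9 = ((M + (-3 - 2))*(-18))/9 = ((M - 5)*(-18))/9 = ((-5 + M)*(-18))/9 = (90 - 18*M)/9 = 10 - 2*M)
√(h(-213) - 6*(-30)*(-28)) = √((10 - 2*(-213)) - 6*(-30)*(-28)) = √((10 + 426) + 180*(-28)) = √(436 - 5040) = √(-4604) = 2*I*√1151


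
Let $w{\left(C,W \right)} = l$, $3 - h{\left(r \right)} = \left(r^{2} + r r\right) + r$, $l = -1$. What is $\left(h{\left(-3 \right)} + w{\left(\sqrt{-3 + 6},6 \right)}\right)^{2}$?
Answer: $169$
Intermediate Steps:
$h{\left(r \right)} = 3 - r - 2 r^{2}$ ($h{\left(r \right)} = 3 - \left(\left(r^{2} + r r\right) + r\right) = 3 - \left(\left(r^{2} + r^{2}\right) + r\right) = 3 - \left(2 r^{2} + r\right) = 3 - \left(r + 2 r^{2}\right) = 3 - r - 2 r^{2}$)
$w{\left(C,W \right)} = -1$
$\left(h{\left(-3 \right)} + w{\left(\sqrt{-3 + 6},6 \right)}\right)^{2} = \left(\left(3 - -3 - 2 \left(-3\right)^{2}\right) - 1\right)^{2} = \left(\left(3 + 3 - 18\right) - 1\right)^{2} = \left(-12 - 1\right)^{2} = \left(-13\right)^{2} = 169$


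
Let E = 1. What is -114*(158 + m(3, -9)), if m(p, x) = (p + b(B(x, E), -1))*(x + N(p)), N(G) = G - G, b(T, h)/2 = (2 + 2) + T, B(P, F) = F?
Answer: -4674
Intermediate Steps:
b(T, h) = 8 + 2*T (b(T, h) = 2*((2 + 2) + T) = 2*(4 + T) = 8 + 2*T)
N(G) = 0
m(p, x) = x*(10 + p) (m(p, x) = (p + (8 + 2*1))*(x + 0) = (p + (8 + 2))*x = (p + 10)*x = (10 + p)*x = x*(10 + p))
-114*(158 + m(3, -9)) = -114*(158 - 9*(10 + 3)) = -114*(158 - 9*13) = -114*(158 - 117) = -114*41 = -4674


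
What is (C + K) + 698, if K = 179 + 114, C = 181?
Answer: 1172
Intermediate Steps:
K = 293
(C + K) + 698 = (181 + 293) + 698 = 474 + 698 = 1172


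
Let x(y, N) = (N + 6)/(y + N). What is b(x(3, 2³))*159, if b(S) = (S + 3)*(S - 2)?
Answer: -59784/121 ≈ -494.08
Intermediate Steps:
x(y, N) = (6 + N)/(N + y)
b(S) = (-2 + S)*(3 + S) (b(S) = (3 + S)*(-2 + S) = (-2 + S)*(3 + S))
b(x(3, 2³))*159 = (-6 + (6 + 2³)/(2³ + 3) + ((6 + 2³)/(2³ + 3))²)*159 = (-6 + (6 + 8)/(8 + 3) + ((6 + 8)/(8 + 3))²)*159 = (-6 + 14/11 + (14/11)²)*159 = (-6 + 14/11 + 196/121)*159 = -376/121*159 = -59784/121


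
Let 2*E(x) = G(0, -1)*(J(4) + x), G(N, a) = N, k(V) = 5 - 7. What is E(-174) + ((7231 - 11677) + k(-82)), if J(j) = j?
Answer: -4448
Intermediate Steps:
k(V) = -2
E(x) = 0 (E(x) = (0*(4 + x))/2 = (½)*0 = 0)
E(-174) + ((7231 - 11677) + k(-82)) = 0 + ((7231 - 11677) - 2) = 0 + (-4446 - 2) = 0 - 4448 = -4448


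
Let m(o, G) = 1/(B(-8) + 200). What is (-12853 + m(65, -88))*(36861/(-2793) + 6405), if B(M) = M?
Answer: -917822281325/11172 ≈ -8.2154e+7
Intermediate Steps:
m(o, G) = 1/192 (m(o, G) = 1/(-8 + 200) = 1/192)
(-12853 + m(65, -88))*(36861/(-2793) + 6405) = (-12853 + 1/192)*(36861/(-2793) + 6405) = -2467775*(36861*(-1/2793) + 6405)/192 = -2467775*(-12287/931 + 6405)/192 = -2467775/192*5950768/931 = -917822281325/11172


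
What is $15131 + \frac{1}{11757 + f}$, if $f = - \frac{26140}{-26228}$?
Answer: $\frac{1166557497661}{77097184} \approx 15131.0$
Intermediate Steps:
$f = \frac{6535}{6557}$ ($f = \left(-26140\right) \left(- \frac{1}{26228}\right) = \frac{6535}{6557} \approx 0.99664$)
$15131 + \frac{1}{11757 + f} = 15131 + \frac{1}{11757 + \frac{6535}{6557}} = 15131 + \frac{1}{\frac{77097184}{6557}} = 15131 + \frac{6557}{77097184} = \frac{1166557497661}{77097184}$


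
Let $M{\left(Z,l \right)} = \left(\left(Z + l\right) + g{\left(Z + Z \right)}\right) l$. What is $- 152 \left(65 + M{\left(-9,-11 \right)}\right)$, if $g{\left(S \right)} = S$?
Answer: $-73416$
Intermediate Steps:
$M{\left(Z,l \right)} = l \left(l + 3 Z\right)$ ($M{\left(Z,l \right)} = \left(\left(Z + l\right) + \left(Z + Z\right)\right) l = \left(\left(Z + l\right) + 2 Z\right) l = \left(l + 3 Z\right) l = l \left(l + 3 Z\right)$)
$- 152 \left(65 + M{\left(-9,-11 \right)}\right) = - 152 \left(65 - 11 \left(-11 + 3 \left(-9\right)\right)\right) = - 152 \left(65 - 11 \left(-11 - 27\right)\right) = - 152 \left(65 - -418\right) = - 152 \left(65 + 418\right) = \left(-152\right) 483 = -73416$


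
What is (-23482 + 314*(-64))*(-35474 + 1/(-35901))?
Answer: 6166539147150/3989 ≈ 1.5459e+9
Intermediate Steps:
(-23482 + 314*(-64))*(-35474 + 1/(-35901)) = (-23482 - 20096)*(-35474 - 1/35901) = -43578*(-1273552075/35901) = 6166539147150/3989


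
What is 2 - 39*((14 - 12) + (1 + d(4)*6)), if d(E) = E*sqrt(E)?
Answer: -1987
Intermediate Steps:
d(E) = E**(3/2)
2 - 39*((14 - 12) + (1 + d(4)*6)) = 2 - 39*((14 - 12) + (1 + 4**(3/2)*6)) = 2 - 39*(2 + (1 + 8*6)) = 2 - 39*(2 + (1 + 48)) = 2 - 39*(2 + 49) = 2 - 39*51 = 2 - 1989 = -1987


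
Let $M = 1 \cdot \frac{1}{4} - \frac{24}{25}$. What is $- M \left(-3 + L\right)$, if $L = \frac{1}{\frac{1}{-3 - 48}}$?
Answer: $- \frac{1917}{50} \approx -38.34$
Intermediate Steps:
$L = -51$ ($L = \frac{1}{\frac{1}{-51}} = \frac{1}{- \frac{1}{51}} = -51$)
$M = - \frac{71}{100}$ ($M = 1 \cdot \frac{1}{4} - \frac{24}{25} = \frac{1}{4} - \frac{24}{25} = - \frac{71}{100} \approx -0.71$)
$- M \left(-3 + L\right) = \left(-1\right) \left(- \frac{71}{100}\right) \left(-3 - 51\right) = \frac{71}{100} \left(-54\right) = - \frac{1917}{50}$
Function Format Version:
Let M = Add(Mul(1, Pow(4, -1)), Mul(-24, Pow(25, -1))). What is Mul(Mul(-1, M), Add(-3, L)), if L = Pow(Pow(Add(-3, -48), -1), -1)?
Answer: Rational(-1917, 50) ≈ -38.340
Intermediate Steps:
L = -51 (L = Pow(Pow(-51, -1), -1) = Pow(Rational(-1, 51), -1) = -51)
M = Rational(-71, 100) (M = Add(Mul(1, Rational(1, 4)), Mul(-24, Rational(1, 25))) = Add(Rational(1, 4), Rational(-24, 25)) = Rational(-71, 100) ≈ -0.71000)
Mul(Mul(-1, M), Add(-3, L)) = Mul(Mul(-1, Rational(-71, 100)), Add(-3, -51)) = Mul(Rational(71, 100), -54) = Rational(-1917, 50)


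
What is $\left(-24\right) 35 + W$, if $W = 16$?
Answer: $-824$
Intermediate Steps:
$\left(-24\right) 35 + W = \left(-24\right) 35 + 16 = -840 + 16 = -824$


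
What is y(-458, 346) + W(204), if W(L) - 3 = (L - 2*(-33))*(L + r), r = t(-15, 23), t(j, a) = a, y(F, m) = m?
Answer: 61639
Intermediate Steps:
r = 23
W(L) = 3 + (23 + L)*(66 + L) (W(L) = 3 + (L - 2*(-33))*(L + 23) = 3 + (L + 66)*(23 + L) = 3 + (66 + L)*(23 + L) = 3 + (23 + L)*(66 + L))
y(-458, 346) + W(204) = 346 + (1521 + 204² + 89*204) = 346 + (1521 + 41616 + 18156) = 346 + 61293 = 61639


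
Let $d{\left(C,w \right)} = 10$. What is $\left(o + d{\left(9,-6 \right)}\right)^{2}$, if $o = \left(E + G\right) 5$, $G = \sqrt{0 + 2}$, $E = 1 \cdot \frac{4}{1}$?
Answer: $950 + 300 \sqrt{2} \approx 1374.3$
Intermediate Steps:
$E = 4$ ($E = 1 \cdot 4 \cdot 1 = 1 \cdot 4 = 4$)
$G = \sqrt{2} \approx 1.4142$
$o = 20 + 5 \sqrt{2}$ ($o = \left(4 + \sqrt{2}\right) 5 = 20 + 5 \sqrt{2} \approx 27.071$)
$\left(o + d{\left(9,-6 \right)}\right)^{2} = \left(\left(20 + 5 \sqrt{2}\right) + 10\right)^{2} = \left(30 + 5 \sqrt{2}\right)^{2}$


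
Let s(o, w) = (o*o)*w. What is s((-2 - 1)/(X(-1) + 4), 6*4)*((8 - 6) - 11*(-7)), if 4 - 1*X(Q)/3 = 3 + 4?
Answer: 17064/25 ≈ 682.56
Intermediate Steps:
X(Q) = -9 (X(Q) = 12 - 3*(3 + 4) = 12 - 3*7 = 12 - 21 = -9)
s(o, w) = w*o**2 (s(o, w) = o**2*w = w*o**2)
s((-2 - 1)/(X(-1) + 4), 6*4)*((8 - 6) - 11*(-7)) = ((6*4)*((-2 - 1)/(-9 + 4))**2)*((8 - 6) - 11*(-7)) = (24*(-3/(-5))**2)*(2 + 77) = (24*(-3*(-1/5))**2)*79 = (24*(3/5)**2)*79 = (24*(9/25))*79 = (216/25)*79 = 17064/25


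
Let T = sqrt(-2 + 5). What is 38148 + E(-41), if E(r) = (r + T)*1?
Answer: 38107 + sqrt(3) ≈ 38109.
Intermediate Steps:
T = sqrt(3) ≈ 1.7320
E(r) = r + sqrt(3) (E(r) = (r + sqrt(3))*1 = r + sqrt(3))
38148 + E(-41) = 38148 + (-41 + sqrt(3)) = 38107 + sqrt(3)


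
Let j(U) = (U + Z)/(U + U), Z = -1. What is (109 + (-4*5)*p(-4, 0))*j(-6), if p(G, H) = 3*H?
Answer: 763/12 ≈ 63.583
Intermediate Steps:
j(U) = (-1 + U)/(2*U) (j(U) = (U - 1)/(U + U) = (-1 + U)/((2*U)) = (-1 + U)*(1/(2*U)) = (-1 + U)/(2*U))
(109 + (-4*5)*p(-4, 0))*j(-6) = (109 + (-4*5)*(3*0))*((½)*(-1 - 6)/(-6)) = (109 - 20*0)*((½)*(-⅙)*(-7)) = (109 + 0)*(7/12) = 109*(7/12) = 763/12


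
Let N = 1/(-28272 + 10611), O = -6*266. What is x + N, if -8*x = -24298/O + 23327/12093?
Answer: -228598955/106611888 ≈ -2.1442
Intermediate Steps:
O = -1596
N = -1/17661 (N = 1/(-17661) = -1/17661 ≈ -5.6622e-5)
x = -55177601/25733904 (x = -(-24298/(-1596) + 23327/12093)/8 = -(-24298*(-1/1596) + 23327*(1/12093))/8 = -(12149/798 + 23327/12093)/8 = -⅛*55177601/3216738 = -55177601/25733904 ≈ -2.1442)
x + N = -55177601/25733904 - 1/17661 = -228598955/106611888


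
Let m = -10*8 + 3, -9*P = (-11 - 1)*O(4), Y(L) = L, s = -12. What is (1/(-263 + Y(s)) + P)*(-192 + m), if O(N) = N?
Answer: -1182793/825 ≈ -1433.7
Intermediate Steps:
P = 16/3 (P = -(-11 - 1)*4/9 = -(-4)*4/3 = -⅑*(-48) = 16/3 ≈ 5.3333)
m = -77 (m = -80 + 3 = -77)
(1/(-263 + Y(s)) + P)*(-192 + m) = (1/(-263 - 12) + 16/3)*(-192 - 77) = (1/(-275) + 16/3)*(-269) = (-1/275 + 16/3)*(-269) = (4397/825)*(-269) = -1182793/825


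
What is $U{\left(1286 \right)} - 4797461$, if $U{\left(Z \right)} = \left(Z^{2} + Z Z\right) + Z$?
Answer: $-1488583$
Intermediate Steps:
$U{\left(Z \right)} = Z + 2 Z^{2}$ ($U{\left(Z \right)} = \left(Z^{2} + Z^{2}\right) + Z = 2 Z^{2} + Z = Z + 2 Z^{2}$)
$U{\left(1286 \right)} - 4797461 = 1286 \left(1 + 2 \cdot 1286\right) - 4797461 = 1286 \left(1 + 2572\right) - 4797461 = 1286 \cdot 2573 - 4797461 = 3308878 - 4797461 = -1488583$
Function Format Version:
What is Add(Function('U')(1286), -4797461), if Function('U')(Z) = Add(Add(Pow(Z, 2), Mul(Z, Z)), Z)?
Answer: -1488583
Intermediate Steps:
Function('U')(Z) = Add(Z, Mul(2, Pow(Z, 2))) (Function('U')(Z) = Add(Add(Pow(Z, 2), Pow(Z, 2)), Z) = Add(Mul(2, Pow(Z, 2)), Z) = Add(Z, Mul(2, Pow(Z, 2))))
Add(Function('U')(1286), -4797461) = Add(Mul(1286, Add(1, Mul(2, 1286))), -4797461) = Add(Mul(1286, Add(1, 2572)), -4797461) = Add(Mul(1286, 2573), -4797461) = Add(3308878, -4797461) = -1488583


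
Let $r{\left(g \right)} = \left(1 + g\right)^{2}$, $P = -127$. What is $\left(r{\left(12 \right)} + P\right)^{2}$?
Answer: $1764$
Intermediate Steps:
$\left(r{\left(12 \right)} + P\right)^{2} = \left(\left(1 + 12\right)^{2} - 127\right)^{2} = \left(13^{2} - 127\right)^{2} = \left(169 - 127\right)^{2} = 42^{2} = 1764$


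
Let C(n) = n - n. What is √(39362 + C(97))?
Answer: √39362 ≈ 198.40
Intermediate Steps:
C(n) = 0
√(39362 + C(97)) = √(39362 + 0) = √39362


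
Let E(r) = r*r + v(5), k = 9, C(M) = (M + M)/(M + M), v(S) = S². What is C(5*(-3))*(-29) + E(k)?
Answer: 77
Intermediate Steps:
C(M) = 1 (C(M) = (2*M)/((2*M)) = (2*M)*(1/(2*M)) = 1)
E(r) = 25 + r² (E(r) = r*r + 5² = r² + 25 = 25 + r²)
C(5*(-3))*(-29) + E(k) = 1*(-29) + (25 + 9²) = -29 + (25 + 81) = -29 + 106 = 77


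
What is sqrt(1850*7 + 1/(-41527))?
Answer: sqrt(22332167849023)/41527 ≈ 113.80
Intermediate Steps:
sqrt(1850*7 + 1/(-41527)) = sqrt(12950 - 1/41527) = sqrt(537774649/41527) = sqrt(22332167849023)/41527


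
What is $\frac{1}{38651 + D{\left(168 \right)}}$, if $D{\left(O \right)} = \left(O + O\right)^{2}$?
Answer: $\frac{1}{151547} \approx 6.5986 \cdot 10^{-6}$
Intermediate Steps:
$D{\left(O \right)} = 4 O^{2}$ ($D{\left(O \right)} = \left(2 O\right)^{2} = 4 O^{2}$)
$\frac{1}{38651 + D{\left(168 \right)}} = \frac{1}{38651 + 4 \cdot 168^{2}} = \frac{1}{38651 + 4 \cdot 28224} = \frac{1}{38651 + 112896} = \frac{1}{151547}$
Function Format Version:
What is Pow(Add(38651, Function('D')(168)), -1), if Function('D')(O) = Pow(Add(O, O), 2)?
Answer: Rational(1, 151547) ≈ 6.5986e-6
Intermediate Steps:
Function('D')(O) = Mul(4, Pow(O, 2)) (Function('D')(O) = Pow(Mul(2, O), 2) = Mul(4, Pow(O, 2)))
Pow(Add(38651, Function('D')(168)), -1) = Pow(Add(38651, Mul(4, Pow(168, 2))), -1) = Pow(Add(38651, Mul(4, 28224)), -1) = Pow(Add(38651, 112896), -1) = Pow(151547, -1) = Rational(1, 151547)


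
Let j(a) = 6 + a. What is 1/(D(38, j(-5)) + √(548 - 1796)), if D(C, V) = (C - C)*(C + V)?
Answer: -I*√78/312 ≈ -0.028307*I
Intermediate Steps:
D(C, V) = 0 (D(C, V) = 0*(C + V) = 0)
1/(D(38, j(-5)) + √(548 - 1796)) = 1/(0 + √(548 - 1796)) = 1/(0 + √(-1248)) = 1/(0 + 4*I*√78) = 1/(4*I*√78) = -I*√78/312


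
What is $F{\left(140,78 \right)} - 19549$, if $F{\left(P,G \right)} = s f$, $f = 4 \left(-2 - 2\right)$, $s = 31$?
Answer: $-20045$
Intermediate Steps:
$f = -16$ ($f = 4 \left(-4\right) = -16$)
$F{\left(P,G \right)} = -496$ ($F{\left(P,G \right)} = 31 \left(-16\right) = -496$)
$F{\left(140,78 \right)} - 19549 = -496 - 19549 = -20045$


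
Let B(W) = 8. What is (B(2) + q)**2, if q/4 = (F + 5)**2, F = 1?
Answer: 23104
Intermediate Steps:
q = 144 (q = 4*(1 + 5)**2 = 4*6**2 = 4*36 = 144)
(B(2) + q)**2 = (8 + 144)**2 = 152**2 = 23104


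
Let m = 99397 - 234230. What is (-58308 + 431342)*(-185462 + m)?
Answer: -119480925030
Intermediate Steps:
m = -134833
(-58308 + 431342)*(-185462 + m) = (-58308 + 431342)*(-185462 - 134833) = 373034*(-320295) = -119480925030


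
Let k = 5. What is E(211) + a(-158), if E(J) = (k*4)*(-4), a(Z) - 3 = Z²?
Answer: 24887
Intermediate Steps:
a(Z) = 3 + Z²
E(J) = -80 (E(J) = (5*4)*(-4) = 20*(-4) = -80)
E(211) + a(-158) = -80 + (3 + (-158)²) = -80 + (3 + 24964) = -80 + 24967 = 24887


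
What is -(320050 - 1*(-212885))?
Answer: -532935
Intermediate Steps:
-(320050 - 1*(-212885)) = -(320050 + 212885) = -1*532935 = -532935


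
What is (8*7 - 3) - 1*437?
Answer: -384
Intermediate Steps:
(8*7 - 3) - 1*437 = (56 - 3) - 437 = 53 - 437 = -384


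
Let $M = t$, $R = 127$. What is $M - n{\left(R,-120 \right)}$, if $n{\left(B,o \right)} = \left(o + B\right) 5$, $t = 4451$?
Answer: $4416$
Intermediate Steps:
$n{\left(B,o \right)} = 5 B + 5 o$ ($n{\left(B,o \right)} = \left(B + o\right) 5 = 5 B + 5 o$)
$M = 4451$
$M - n{\left(R,-120 \right)} = 4451 - \left(5 \cdot 127 + 5 \left(-120\right)\right) = 4451 - \left(635 - 600\right) = 4451 - 35 = 4416$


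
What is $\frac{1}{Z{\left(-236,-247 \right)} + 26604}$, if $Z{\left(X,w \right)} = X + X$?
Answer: $\frac{1}{26132} \approx 3.8267 \cdot 10^{-5}$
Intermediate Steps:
$Z{\left(X,w \right)} = 2 X$
$\frac{1}{Z{\left(-236,-247 \right)} + 26604} = \frac{1}{2 \left(-236\right) + 26604} = \frac{1}{-472 + 26604} = \frac{1}{26132}$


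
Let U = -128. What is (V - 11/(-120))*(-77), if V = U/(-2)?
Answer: -592207/120 ≈ -4935.1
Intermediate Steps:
V = 64 (V = -128/(-2) = -128*(-½) = 64)
(V - 11/(-120))*(-77) = (64 - 11/(-120))*(-77) = (64 - 11*(-1/120))*(-77) = (64 + 11/120)*(-77) = (7691/120)*(-77) = -592207/120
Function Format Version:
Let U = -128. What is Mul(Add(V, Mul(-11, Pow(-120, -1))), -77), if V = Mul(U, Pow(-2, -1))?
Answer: Rational(-592207, 120) ≈ -4935.1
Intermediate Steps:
V = 64 (V = Mul(-128, Pow(-2, -1)) = Mul(-128, Rational(-1, 2)) = 64)
Mul(Add(V, Mul(-11, Pow(-120, -1))), -77) = Mul(Add(64, Mul(-11, Pow(-120, -1))), -77) = Mul(Add(64, Mul(-11, Rational(-1, 120))), -77) = Mul(Add(64, Rational(11, 120)), -77) = Mul(Rational(7691, 120), -77) = Rational(-592207, 120)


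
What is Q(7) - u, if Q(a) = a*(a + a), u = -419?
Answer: 517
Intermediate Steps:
Q(a) = 2*a² (Q(a) = a*(2*a) = 2*a²)
Q(7) - u = 2*7² - 1*(-419) = 2*49 + 419 = 98 + 419 = 517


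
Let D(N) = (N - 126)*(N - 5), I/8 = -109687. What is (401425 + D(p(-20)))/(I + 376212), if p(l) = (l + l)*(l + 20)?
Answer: -402055/501284 ≈ -0.80205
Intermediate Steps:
I = -877496 (I = 8*(-109687) = -877496)
p(l) = 2*l*(20 + l) (p(l) = (2*l)*(20 + l) = 2*l*(20 + l))
D(N) = (-126 + N)*(-5 + N)
(401425 + D(p(-20)))/(I + 376212) = (401425 + (630 + (2*(-20)*(20 - 20))² - 262*(-20)*(20 - 20)))/(-877496 + 376212) = (401425 + (630 + (2*(-20)*0)² - 262*(-20)*0))/(-501284) = (401425 + (630 + 0² - 131*0))*(-1/501284) = (401425 + (630 + 0 + 0))*(-1/501284) = (401425 + 630)*(-1/501284) = 402055*(-1/501284) = -402055/501284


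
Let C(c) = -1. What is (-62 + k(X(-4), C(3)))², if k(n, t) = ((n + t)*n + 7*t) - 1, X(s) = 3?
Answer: 4096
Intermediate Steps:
k(n, t) = -1 + 7*t + n*(n + t) (k(n, t) = (n*(n + t) + 7*t) - 1 = (7*t + n*(n + t)) - 1 = -1 + 7*t + n*(n + t))
(-62 + k(X(-4), C(3)))² = (-62 + (-1 + 3² + 7*(-1) + 3*(-1)))² = (-62 + (-1 + 9 - 7 - 3))² = (-62 - 2)² = (-64)² = 4096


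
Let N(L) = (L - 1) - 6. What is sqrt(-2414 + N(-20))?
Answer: I*sqrt(2441) ≈ 49.406*I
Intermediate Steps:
N(L) = -7 + L (N(L) = (-1 + L) - 6 = -7 + L)
sqrt(-2414 + N(-20)) = sqrt(-2414 + (-7 - 20)) = sqrt(-2414 - 27) = sqrt(-2441) = I*sqrt(2441)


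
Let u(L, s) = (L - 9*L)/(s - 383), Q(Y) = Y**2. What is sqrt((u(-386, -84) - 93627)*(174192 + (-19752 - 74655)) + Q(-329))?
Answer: I*sqrt(1629222866655266)/467 ≈ 86432.0*I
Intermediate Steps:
u(L, s) = -8*L/(-383 + s) (u(L, s) = (-8*L)/(-383 + s) = -8*L/(-383 + s))
sqrt((u(-386, -84) - 93627)*(174192 + (-19752 - 74655)) + Q(-329)) = sqrt((-8*(-386)/(-383 - 84) - 93627)*(174192 + (-19752 - 74655)) + (-329)**2) = sqrt((-8*(-386)/(-467) - 93627)*(174192 - 94407) + 108241) = sqrt((-8*(-386)*(-1/467) - 93627)*79785 + 108241) = sqrt((-3088/467 - 93627)*79785 + 108241) = sqrt(-43726897/467*79785 + 108241) = sqrt(-3488750477145/467 + 108241) = sqrt(-3488699928598/467) = I*sqrt(1629222866655266)/467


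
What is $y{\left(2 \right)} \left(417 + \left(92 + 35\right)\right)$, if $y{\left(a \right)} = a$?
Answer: $1088$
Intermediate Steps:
$y{\left(2 \right)} \left(417 + \left(92 + 35\right)\right) = 2 \left(417 + \left(92 + 35\right)\right) = 2 \left(417 + 127\right) = 2 \cdot 544 = 1088$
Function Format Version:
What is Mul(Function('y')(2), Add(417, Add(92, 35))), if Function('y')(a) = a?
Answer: 1088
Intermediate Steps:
Mul(Function('y')(2), Add(417, Add(92, 35))) = Mul(2, Add(417, Add(92, 35))) = Mul(2, Add(417, 127)) = Mul(2, 544) = 1088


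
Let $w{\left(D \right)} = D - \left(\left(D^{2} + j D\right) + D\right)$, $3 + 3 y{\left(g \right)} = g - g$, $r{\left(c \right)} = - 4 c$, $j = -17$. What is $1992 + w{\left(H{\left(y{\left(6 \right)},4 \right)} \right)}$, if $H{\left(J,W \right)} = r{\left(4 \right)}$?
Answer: $1464$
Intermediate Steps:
$y{\left(g \right)} = -1$ ($y{\left(g \right)} = -1 + \frac{g - g}{3} = -1 + \frac{1}{3} \cdot 0 = -1 + 0 = -1$)
$H{\left(J,W \right)} = -16$ ($H{\left(J,W \right)} = \left(-4\right) 4 = -16$)
$w{\left(D \right)} = - D^{2} + 17 D$ ($w{\left(D \right)} = D - \left(\left(D^{2} - 17 D\right) + D\right) = D - \left(D^{2} - 16 D\right) = - D^{2} + 17 D$)
$1992 + w{\left(H{\left(y{\left(6 \right)},4 \right)} \right)} = 1992 - 16 \left(17 - -16\right) = 1992 - 16 \left(17 + 16\right) = 1992 - 528 = 1464$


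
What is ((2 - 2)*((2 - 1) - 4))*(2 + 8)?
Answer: 0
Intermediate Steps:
((2 - 2)*((2 - 1) - 4))*(2 + 8) = (0*(1 - 4))*10 = (0*(-3))*10 = 0*10 = 0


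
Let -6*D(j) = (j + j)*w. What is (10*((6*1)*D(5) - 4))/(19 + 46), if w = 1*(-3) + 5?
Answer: -48/13 ≈ -3.6923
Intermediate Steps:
w = 2 (w = -3 + 5 = 2)
D(j) = -2*j/3 (D(j) = -(j + j)*2/6 = -2*j*2/6 = -2*j/3)
(10*((6*1)*D(5) - 4))/(19 + 46) = (10*((6*1)*(-⅔*5) - 4))/(19 + 46) = (10*(6*(-10/3) - 4))/65 = (10*(-20 - 4))*(1/65) = (10*(-24))*(1/65) = -240*1/65 = -48/13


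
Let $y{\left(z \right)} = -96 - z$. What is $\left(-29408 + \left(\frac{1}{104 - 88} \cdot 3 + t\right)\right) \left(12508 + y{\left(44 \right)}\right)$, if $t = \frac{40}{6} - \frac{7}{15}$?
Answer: $- \frac{1818195717}{5} \approx -3.6364 \cdot 10^{8}$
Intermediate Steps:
$t = \frac{31}{5}$ ($t = 40 \cdot \frac{1}{6} - \frac{7}{15} = \frac{20}{3} - \frac{7}{15} = \frac{31}{5} \approx 6.2$)
$\left(-29408 + \left(\frac{1}{104 - 88} \cdot 3 + t\right)\right) \left(12508 + y{\left(44 \right)}\right) = \left(-29408 + \left(\frac{1}{104 - 88} \cdot 3 + \frac{31}{5}\right)\right) \left(12508 - 140\right) = \left(-29408 + \left(\frac{1}{16} \cdot 3 + \frac{31}{5}\right)\right) \left(12508 - 140\right) = \left(-29408 + \left(\frac{3}{16} + \frac{31}{5}\right)\right) 12368 = \left(-29408 + \frac{511}{80}\right) 12368 = \left(- \frac{2352129}{80}\right) 12368 = - \frac{1818195717}{5}$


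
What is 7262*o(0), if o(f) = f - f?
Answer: 0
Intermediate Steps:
o(f) = 0
7262*o(0) = 7262*0 = 0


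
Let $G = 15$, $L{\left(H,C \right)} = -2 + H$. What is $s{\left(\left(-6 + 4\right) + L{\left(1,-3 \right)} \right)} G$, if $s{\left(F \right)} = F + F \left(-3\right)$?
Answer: $90$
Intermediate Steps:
$s{\left(F \right)} = - 2 F$ ($s{\left(F \right)} = F - 3 F = - 2 F$)
$s{\left(\left(-6 + 4\right) + L{\left(1,-3 \right)} \right)} G = - 2 \left(\left(-6 + 4\right) + \left(-2 + 1\right)\right) 15 = - 2 \left(-2 - 1\right) 15 = \left(-2\right) \left(-3\right) 15 = 6 \cdot 15 = 90$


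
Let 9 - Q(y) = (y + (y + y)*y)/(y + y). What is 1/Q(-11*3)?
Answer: 2/83 ≈ 0.024096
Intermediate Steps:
Q(y) = 9 - (y + 2*y**2)/(2*y) (Q(y) = 9 - (y + (y + y)*y)/(y + y) = 9 - (y + (2*y)*y)/(2*y) = 9 - (y + 2*y**2)*1/(2*y) = 9 - (y + 2*y**2)/(2*y))
1/Q(-11*3) = 1/(17/2 - (-11)*3) = 1/(17/2 - 1*(-33)) = 1/(17/2 + 33) = 1/(83/2) = 2/83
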